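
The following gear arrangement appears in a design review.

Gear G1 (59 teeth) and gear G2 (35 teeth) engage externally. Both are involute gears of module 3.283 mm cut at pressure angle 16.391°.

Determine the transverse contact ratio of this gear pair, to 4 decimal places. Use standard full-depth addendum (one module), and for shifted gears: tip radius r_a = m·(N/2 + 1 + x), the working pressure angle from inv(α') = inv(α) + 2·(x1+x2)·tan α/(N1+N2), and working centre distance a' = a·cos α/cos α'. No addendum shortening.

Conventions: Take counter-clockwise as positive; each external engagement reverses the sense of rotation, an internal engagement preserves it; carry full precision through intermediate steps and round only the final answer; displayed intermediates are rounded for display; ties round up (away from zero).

topology: single-mesh involute geometry — m = 3.283, 59T/35T pair
base radii: r_b1 = 92.912414, r_b2 = 55.117533
tip radii: r_a1 = 100.131500, r_a2 = 60.735500
no profile shift: α' = α, a' = a
action lengths: √(r_a1²−r_b1²) = 37.330962, √(r_a2²−r_b2²) = 25.511928
base pitch p_b = π·m·cos α = 9.894676
CR = (37.330962 + 25.511928 − 154.301000·sin 16.39100°)/9.894676 = 1.950602
contact ratio ≈ 1.9506

1.9506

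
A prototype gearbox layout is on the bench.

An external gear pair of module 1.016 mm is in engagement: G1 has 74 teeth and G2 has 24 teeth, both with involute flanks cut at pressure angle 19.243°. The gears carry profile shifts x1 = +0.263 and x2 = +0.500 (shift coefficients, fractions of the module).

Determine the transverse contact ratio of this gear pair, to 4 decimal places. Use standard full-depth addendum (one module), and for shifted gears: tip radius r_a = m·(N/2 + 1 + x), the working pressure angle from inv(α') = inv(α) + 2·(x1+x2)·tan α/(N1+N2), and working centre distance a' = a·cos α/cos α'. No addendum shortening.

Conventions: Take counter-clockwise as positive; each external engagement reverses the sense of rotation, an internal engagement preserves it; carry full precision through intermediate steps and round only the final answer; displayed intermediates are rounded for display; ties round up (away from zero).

recognized (one external pair, fixed centres): single-mesh tooth geometry, m = 1.016, N1 = 74, N2 = 24
base radii: r_b1 = 35.491708, r_b2 = 11.510824
tip radii: r_a1 = 38.875208, r_a2 = 13.716000
inv(α') = inv(19.243°) + 2·(+0.263+0.500)·tan α/(74+24) = 0.01866051  ⇒  α' = 21.49846°
a' = a·cos α / cos α' = 49.7840·cos 19.243°/cos 21.49846° = 50.517140
action lengths: √(r_a1²−r_b1²) = 15.862548, √(r_a2²−r_b2²) = 7.458524
base pitch p_b = π·m·cos α = 3.013527
CR = (15.862548 + 7.458524 − 50.517140·sin 21.49846°)/3.013527 = 1.595388
contact ratio ≈ 1.5954

1.5954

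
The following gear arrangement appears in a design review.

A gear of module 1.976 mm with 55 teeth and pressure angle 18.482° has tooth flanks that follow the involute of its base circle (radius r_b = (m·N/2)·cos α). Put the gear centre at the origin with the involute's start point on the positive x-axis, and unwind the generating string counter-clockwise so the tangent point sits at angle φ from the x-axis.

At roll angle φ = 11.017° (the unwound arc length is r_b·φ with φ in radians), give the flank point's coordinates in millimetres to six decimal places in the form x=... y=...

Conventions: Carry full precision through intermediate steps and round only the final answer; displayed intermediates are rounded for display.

recognized (one wheel, involute flank): single-mesh tooth geometry, m = 1.976, N = 55
pitch radius r_p = m·N/2 = 1.976·55/2 = 54.340000
base radius r_b = r_p·cos α = 54.340000·cos 18.482° = 51.537322
roll angle φ = 11.017° = 0.19228292 rad
x = r_b·(cos φ + φ·sin φ) = 52.481271
y = r_b·(sin φ − φ·cos φ) = 0.121679

x=52.481271 y=0.121679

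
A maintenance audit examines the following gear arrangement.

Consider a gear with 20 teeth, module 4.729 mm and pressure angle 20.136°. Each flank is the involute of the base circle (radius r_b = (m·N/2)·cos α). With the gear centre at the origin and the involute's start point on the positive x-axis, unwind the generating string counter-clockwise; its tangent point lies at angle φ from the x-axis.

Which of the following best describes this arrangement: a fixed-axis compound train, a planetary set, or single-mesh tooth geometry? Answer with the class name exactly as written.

single-mesh tooth geometry

topology: single-mesh involute geometry — m = 4.729, N = 20
classification: single-mesh tooth geometry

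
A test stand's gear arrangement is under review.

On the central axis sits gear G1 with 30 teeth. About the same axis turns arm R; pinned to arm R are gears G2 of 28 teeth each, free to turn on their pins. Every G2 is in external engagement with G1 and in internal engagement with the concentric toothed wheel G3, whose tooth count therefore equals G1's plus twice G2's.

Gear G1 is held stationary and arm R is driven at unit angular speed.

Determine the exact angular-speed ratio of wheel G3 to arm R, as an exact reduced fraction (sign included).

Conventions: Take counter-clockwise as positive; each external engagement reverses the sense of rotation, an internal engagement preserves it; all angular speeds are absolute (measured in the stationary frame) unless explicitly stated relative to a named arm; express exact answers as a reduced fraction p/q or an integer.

58/43

topology: planetary set — G1 30T / G2 28T / G3 86T, arm = carrier (Willis)
ring teeth: 30 + 2·28 = 86
30(ω_sun−ω_arm) = −86(ω_ring−ω_arm),  ω_sun = 0, ω_arm = 1
ω_ring = 1 − (30/86)(0−1) = 58/43
ω_out/ω_in = 58/43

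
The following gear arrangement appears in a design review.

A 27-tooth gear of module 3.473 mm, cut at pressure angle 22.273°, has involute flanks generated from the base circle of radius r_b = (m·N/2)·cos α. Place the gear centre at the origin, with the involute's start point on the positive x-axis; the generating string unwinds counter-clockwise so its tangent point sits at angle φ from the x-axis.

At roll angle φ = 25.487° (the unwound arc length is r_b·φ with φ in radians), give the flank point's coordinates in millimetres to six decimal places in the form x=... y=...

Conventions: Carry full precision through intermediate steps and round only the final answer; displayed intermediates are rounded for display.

class = single-mesh tooth geometry [base-circle involute, m = 3.473, 27T]
pitch radius r_p = m·N/2 = 3.473·27/2 = 46.885500
base radius r_b = r_p·cos α = 46.885500·cos 22.273° = 43.387299
roll angle φ = 25.487° = 0.44483207 rad
x = r_b·(cos φ + φ·sin φ) = 47.469913
y = r_b·(sin φ − φ·cos φ) = 1.247991

x=47.469913 y=1.247991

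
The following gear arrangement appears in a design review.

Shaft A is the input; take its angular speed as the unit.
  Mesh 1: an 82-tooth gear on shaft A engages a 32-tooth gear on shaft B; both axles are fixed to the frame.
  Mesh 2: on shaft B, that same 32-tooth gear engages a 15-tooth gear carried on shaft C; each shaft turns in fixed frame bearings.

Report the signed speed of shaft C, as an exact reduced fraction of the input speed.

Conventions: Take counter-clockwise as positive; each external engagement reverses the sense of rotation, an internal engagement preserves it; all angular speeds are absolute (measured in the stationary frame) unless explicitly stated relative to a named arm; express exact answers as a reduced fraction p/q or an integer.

2-mesh fixed-axis compound train (all bearings frame-fixed)
mesh 1 [82T→32T]: |ω|/ω_in = 1×82/32 = 41/16, sense flips to −
mesh 2 [32T→15T]: |ω|/ω_in = (41/16)×32/15 = 82/15, sense flips to +
signed output speed (× input speed) = 82/15

82/15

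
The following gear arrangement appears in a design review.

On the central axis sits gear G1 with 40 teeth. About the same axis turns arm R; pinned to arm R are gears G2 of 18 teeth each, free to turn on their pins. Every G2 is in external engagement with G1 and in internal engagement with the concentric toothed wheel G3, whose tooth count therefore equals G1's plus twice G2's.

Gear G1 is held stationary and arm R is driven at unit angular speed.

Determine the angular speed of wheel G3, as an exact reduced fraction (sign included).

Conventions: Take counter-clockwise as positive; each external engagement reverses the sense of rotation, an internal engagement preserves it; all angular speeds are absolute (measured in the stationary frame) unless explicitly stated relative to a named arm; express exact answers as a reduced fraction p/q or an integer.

29/19

topology: planetary set — G1 40T / G2 18T / G3 76T, arm = carrier (Willis)
ring teeth: 40 + 2·18 = 76
40(ω_sun−ω_arm) = −76(ω_ring−ω_arm),  ω_sun = 0, ω_arm = 1
ω_ring = 1 − (40/76)(0−1) = 29/19
exact speed ratio = 29/19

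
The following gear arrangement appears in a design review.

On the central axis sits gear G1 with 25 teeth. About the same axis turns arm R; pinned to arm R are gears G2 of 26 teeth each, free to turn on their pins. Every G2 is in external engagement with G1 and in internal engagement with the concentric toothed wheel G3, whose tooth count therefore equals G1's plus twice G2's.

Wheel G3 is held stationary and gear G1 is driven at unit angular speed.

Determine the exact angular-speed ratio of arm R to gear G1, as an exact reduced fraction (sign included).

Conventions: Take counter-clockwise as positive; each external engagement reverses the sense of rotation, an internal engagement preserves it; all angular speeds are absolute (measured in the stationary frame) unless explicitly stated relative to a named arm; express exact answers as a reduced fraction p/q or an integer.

25/102

recognized (axles ride arm R): planetary set, 25/26/77 teeth
ring teeth: 25 + 2·26 = 77
25(ω_sun−ω_arm) = −77(ω_ring−ω_arm),  ω_ring = 0, ω_sun = 1
25(1−ω_arm) = −77(0−ω_arm)  ⇒  102·ω_arm = 25  ⇒  ω_arm = 25/102
ω_out/ω_in = 25/102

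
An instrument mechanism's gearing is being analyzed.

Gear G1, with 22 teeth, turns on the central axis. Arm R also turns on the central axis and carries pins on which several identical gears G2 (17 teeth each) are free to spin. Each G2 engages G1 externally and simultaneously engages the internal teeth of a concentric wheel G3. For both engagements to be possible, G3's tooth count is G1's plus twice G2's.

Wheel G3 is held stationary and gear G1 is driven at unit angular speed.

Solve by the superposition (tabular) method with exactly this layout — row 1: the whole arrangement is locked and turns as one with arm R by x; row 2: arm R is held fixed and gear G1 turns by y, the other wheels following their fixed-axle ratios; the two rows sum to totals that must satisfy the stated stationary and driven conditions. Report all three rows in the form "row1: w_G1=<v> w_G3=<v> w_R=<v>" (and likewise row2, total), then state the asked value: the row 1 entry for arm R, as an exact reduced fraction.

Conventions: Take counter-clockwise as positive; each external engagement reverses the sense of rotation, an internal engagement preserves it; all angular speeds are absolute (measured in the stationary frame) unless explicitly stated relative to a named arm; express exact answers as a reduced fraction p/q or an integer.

planetary set (22T centre, 17T on arm, 56T internal) — Willis relation
row 1 (train locked, turned with arm): all members turn x
row 2: sun turns y, ring = −(22/56)·y, arm 0
boundary: total ω_ring = x − (22/56)·y = 0 and total ω_sun = x + y = 1  ⇒  y = 28/39, x = 11/39
row 2 ring = −(22/56)·28/39 = -11/39
totals (row 1 + row 2): sun 11/39 + 28/39 = 1, ring 11/39 + (-11/39) = 0, arm 11/39 + 0 = 11/39
asked cell (row1, arm) = 11/39

row1: w_G1=11/39 w_G3=11/39 w_R=11/39
row2: w_G1=28/39 w_G3=-11/39 w_R=0
total: w_G1=1 w_G3=0 w_R=11/39
asked value: 11/39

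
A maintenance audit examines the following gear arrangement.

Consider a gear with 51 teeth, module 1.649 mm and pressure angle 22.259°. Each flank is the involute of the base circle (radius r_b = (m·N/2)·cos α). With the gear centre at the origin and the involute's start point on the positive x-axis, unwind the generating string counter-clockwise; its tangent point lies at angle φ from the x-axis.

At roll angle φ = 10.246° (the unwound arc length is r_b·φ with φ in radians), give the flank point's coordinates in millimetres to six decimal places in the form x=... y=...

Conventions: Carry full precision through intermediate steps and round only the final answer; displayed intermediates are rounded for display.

x=39.533294 y=0.073946

class = single-mesh tooth geometry [base-circle involute, m = 1.649, 51T]
pitch radius r_p = m·N/2 = 1.649·51/2 = 42.049500
base radius r_b = r_p·cos α = 42.049500·cos 22.259° = 38.916014
roll angle φ = 10.246° = 0.17882644 rad
x = r_b·(cos φ + φ·sin φ) = 39.533294
y = r_b·(sin φ − φ·cos φ) = 0.073946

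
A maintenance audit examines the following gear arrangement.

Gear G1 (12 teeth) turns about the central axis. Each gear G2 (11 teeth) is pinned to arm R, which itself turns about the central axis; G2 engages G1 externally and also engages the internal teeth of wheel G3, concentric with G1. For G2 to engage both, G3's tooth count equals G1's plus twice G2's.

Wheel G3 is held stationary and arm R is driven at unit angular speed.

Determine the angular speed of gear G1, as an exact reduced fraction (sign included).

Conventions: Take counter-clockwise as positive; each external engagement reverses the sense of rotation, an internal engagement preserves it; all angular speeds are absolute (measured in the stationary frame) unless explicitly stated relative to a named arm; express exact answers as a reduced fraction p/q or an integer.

class = planetary set [G3 = 12+2·11 = 34; Willis about the carrier]
ring teeth: 12 + 2·11 = 34
12(ω_sun−ω_arm) = −34(ω_ring−ω_arm),  ω_ring = 0, ω_arm = 1
ω_sun = 1 − (34/12)(0−1) = 23/6
exact speed ratio = 23/6

23/6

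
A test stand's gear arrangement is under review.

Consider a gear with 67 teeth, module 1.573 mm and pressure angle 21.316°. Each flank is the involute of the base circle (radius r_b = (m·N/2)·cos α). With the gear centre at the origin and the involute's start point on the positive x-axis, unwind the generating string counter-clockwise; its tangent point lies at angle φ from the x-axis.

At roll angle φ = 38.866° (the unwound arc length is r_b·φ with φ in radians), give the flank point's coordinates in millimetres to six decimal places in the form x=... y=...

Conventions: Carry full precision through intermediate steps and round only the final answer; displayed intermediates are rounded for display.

class = single-mesh tooth geometry [base-circle involute, m = 1.573, 67T]
pitch radius r_p = m·N/2 = 1.573·67/2 = 52.695500
base radius r_b = r_p·cos α = 52.695500·cos 21.316° = 49.090588
roll angle φ = 38.866° = 0.67833967 rad
x = r_b·(cos φ + φ·sin φ) = 59.118546
y = r_b·(sin φ − φ·cos φ) = 4.876426

x=59.118546 y=4.876426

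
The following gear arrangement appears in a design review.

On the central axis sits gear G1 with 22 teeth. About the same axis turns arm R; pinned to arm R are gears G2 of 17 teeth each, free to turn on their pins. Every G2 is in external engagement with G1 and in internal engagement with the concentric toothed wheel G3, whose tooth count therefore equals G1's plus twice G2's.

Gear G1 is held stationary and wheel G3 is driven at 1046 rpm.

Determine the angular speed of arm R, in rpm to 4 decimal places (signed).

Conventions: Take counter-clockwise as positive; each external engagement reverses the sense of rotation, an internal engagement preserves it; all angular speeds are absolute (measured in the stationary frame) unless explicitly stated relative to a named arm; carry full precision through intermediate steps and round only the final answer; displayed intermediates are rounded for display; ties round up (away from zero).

topology: planetary set — G1 22T / G2 17T / G3 56T, arm = carrier (Willis)
normalise by the input: solve with ω_ring = 1, then scale by 1046 rpm
ring teeth: 22 + 2·17 = 56
22(ω_sun−ω_arm) = −56(ω_ring−ω_arm),  ω_sun = 0, ω_ring = 1
22(0−ω_arm) = −56(1−ω_arm)  ⇒  78·ω_arm = 56  ⇒  ω_arm = 28/39
scale: ω_arm = 28/39 × 1046 rpm = +750.9744 rpm

+750.9744 rpm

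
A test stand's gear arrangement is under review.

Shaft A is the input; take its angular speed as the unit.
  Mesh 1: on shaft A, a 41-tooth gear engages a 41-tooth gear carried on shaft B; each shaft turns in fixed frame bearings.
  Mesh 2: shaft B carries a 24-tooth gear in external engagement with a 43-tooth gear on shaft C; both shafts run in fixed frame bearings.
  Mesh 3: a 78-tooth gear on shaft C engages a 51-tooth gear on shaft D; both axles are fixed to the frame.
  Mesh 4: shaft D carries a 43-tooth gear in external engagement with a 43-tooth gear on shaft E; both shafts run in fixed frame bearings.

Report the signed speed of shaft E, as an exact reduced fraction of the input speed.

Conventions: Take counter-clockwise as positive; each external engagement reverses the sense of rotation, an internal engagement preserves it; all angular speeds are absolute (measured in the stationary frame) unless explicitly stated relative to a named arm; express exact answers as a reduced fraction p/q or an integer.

4-mesh fixed-axis compound train (all bearings frame-fixed)
mesh 1 [41T→41T]: |ω|/ω_in = 1×41/41 = 1, sense flips to −
mesh 2 [24T→43T]: |ω|/ω_in = 1×24/43 = 24/43, sense flips to +
mesh 3 [78T→51T]: |ω|/ω_in = (24/43)×78/51 = 624/731, sense flips to −
mesh 4 [43T→43T]: |ω|/ω_in = (624/731)×43/43 = 624/731, sense flips to +
signed output speed (× input speed) = 624/731

624/731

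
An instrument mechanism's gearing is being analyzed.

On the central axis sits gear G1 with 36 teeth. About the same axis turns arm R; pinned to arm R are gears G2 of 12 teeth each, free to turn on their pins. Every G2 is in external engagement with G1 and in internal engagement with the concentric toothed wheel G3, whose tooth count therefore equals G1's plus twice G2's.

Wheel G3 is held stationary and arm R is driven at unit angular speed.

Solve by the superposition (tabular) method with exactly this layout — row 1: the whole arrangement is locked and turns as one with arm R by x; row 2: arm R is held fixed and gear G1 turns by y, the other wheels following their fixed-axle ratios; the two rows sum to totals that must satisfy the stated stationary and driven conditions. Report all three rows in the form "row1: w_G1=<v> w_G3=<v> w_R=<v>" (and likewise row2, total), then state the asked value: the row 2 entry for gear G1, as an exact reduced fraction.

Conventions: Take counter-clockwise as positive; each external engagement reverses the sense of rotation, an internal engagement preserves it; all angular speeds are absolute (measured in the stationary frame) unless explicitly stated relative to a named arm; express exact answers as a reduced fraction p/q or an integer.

row1: w_G1=1 w_G3=1 w_R=1
row2: w_G1=5/3 w_G3=-1 w_R=0
total: w_G1=8/3 w_G3=0 w_R=1
asked value: 5/3

class = planetary set [G3 = 36+2·12 = 60; Willis about the carrier]
row 1 — lock + rotate with arm: ω_sun = ω_ring = ω_arm = x
row 2 (arm held, sun turns y): ω_ring = −(36/60)·y, ω_arm = 0
boundary: total ω_ring = x − (36/60)·y = 0 and total ω_arm = x = 1  ⇒  y = 5/3, x = 1
row 2 ring = −(36/60)·5/3 = -1
totals (row 1 + row 2): sun 1 + 5/3 = 8/3, ring 1 + (-1) = 0, arm 1 + 0 = 1
asked cell (row2, sun) = 5/3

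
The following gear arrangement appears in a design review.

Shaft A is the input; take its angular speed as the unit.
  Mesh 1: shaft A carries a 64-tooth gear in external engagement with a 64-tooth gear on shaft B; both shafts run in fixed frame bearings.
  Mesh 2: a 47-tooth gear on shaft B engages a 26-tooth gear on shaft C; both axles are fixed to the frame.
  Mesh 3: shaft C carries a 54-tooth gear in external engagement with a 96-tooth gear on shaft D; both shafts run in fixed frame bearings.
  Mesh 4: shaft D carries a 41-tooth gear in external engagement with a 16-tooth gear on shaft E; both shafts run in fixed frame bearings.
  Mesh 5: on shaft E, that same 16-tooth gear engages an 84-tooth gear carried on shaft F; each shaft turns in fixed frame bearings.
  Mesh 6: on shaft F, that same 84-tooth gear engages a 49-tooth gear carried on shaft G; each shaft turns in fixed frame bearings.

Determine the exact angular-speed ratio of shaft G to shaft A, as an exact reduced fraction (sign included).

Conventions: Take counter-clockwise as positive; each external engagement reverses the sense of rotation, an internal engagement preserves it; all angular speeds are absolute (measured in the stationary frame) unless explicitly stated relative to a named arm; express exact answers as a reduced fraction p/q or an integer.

17343/20384

class = fixed-axis compound train [6 meshes; 6 ratios multiply, 6 sense flips]
mesh 1 [64T→64T]: running ratio 1, sense −
mesh 2 [47T→26T]: running ratio 47/26, sense +
mesh 3 [54T→96T]: running ratio 423/416, sense −
mesh 4 [41T→16T]: running ratio 17343/6656, sense +
mesh 5 [16T→84T]: running ratio 5781/11648, sense −
mesh 6 [84T→49T]: running ratio 17343/20384, sense +
ω_out/ω_in = 17343/20384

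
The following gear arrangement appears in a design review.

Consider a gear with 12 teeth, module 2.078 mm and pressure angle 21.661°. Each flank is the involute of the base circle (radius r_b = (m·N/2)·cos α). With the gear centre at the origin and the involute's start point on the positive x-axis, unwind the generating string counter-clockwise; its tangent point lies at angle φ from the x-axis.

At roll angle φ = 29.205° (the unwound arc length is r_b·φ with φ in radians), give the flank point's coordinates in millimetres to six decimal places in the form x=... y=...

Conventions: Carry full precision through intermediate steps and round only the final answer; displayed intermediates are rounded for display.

x=12.996513 y=0.498366

topology: single-mesh involute geometry — m = 2.078, N = 12
pitch radius r_p = m·N/2 = 2.078·12/2 = 12.468000
base radius r_b = r_p·cos α = 12.468000·cos 21.661° = 11.587560
roll angle φ = 29.205° = 0.50972341 rad
x = r_b·(cos φ + φ·sin φ) = 12.996513
y = r_b·(sin φ − φ·cos φ) = 0.498366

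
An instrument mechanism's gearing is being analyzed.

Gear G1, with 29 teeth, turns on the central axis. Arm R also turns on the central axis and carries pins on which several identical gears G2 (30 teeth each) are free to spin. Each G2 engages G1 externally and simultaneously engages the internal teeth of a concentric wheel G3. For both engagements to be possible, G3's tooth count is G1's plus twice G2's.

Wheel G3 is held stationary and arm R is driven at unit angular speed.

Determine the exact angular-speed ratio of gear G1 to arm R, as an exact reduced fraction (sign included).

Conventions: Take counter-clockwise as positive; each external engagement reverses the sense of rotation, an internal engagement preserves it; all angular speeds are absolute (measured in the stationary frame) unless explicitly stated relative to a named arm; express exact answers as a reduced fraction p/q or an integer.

118/29

topology: planetary set — G1 29T / G2 30T / G3 89T, arm = carrier (Willis)
ring teeth: 29 + 2·30 = 89
29(ω_sun−ω_arm) = −89(ω_ring−ω_arm),  ω_ring = 0, ω_arm = 1
ω_sun = 1 − (89/29)(0−1) = 118/29
ω_out/ω_in = 118/29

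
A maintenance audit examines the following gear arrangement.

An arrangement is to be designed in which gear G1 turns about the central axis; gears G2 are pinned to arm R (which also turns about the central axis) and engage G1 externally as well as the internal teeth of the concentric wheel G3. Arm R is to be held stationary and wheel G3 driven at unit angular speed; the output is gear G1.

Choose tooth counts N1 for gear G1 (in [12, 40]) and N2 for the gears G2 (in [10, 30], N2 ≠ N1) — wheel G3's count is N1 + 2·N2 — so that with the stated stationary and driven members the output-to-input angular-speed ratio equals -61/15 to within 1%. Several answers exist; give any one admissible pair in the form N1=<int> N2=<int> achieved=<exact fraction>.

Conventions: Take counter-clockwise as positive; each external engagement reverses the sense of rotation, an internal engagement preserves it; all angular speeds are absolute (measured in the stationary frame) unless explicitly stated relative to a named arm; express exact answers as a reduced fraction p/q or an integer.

topology: planetary set — design target -61/15, arm = carrier (Willis)
Willis with ω_arm = 0: ω_sun/ω_ring = −N3/N1; set equal to -61/15  ⇒  N3/N1 = −(-61/15) = 61/15
N3 = N1 + 2·N2  ⇒  N2/N1 = (N3/N1 − 1)/2 = (61/15 − 1)/2 = 23/15
smallest multiple with N1 ≥ 12 and N2 ≥ 10: k = 1  ⇒  N1 = 1·15 = 15, N2 = 1·23 = 23 (N1 ≤ 40, N2 ≤ 30, N2 ≠ N1 ✓), N3 = 15 + 2·23 = 61
check: −N3/N1 with N1 = 15, N3 = 61 gives -61/15; |achieved − target| = 0 ≤ 61/1500 ✓

N1=15 N2=23 achieved=-61/15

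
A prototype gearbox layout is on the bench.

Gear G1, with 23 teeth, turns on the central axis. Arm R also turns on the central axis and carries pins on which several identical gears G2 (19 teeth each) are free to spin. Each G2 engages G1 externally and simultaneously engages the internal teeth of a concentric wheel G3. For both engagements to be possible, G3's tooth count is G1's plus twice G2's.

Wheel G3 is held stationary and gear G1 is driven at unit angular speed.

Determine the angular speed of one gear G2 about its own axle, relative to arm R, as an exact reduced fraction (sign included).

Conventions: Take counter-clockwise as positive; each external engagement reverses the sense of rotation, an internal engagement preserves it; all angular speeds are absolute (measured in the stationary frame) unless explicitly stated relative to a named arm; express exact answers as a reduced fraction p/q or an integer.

-1403/1596

recognized (axles ride arm R): planetary set, 23/19/61 teeth
ring teeth: 23 + 2·19 = 61
23(ω_sun−ω_arm) = −61(ω_ring−ω_arm),  ω_ring = 0, ω_sun = 1
23(1−ω_arm) = −61(0−ω_arm)  ⇒  84·ω_arm = 23  ⇒  ω_arm = 23/84
sun–planet mesh: 23·(1−23/84) = −19·(ω_p−ω_arm)  ⇒  ω_p−ω_arm = -1403/1596
exact speed ratio = -1403/1596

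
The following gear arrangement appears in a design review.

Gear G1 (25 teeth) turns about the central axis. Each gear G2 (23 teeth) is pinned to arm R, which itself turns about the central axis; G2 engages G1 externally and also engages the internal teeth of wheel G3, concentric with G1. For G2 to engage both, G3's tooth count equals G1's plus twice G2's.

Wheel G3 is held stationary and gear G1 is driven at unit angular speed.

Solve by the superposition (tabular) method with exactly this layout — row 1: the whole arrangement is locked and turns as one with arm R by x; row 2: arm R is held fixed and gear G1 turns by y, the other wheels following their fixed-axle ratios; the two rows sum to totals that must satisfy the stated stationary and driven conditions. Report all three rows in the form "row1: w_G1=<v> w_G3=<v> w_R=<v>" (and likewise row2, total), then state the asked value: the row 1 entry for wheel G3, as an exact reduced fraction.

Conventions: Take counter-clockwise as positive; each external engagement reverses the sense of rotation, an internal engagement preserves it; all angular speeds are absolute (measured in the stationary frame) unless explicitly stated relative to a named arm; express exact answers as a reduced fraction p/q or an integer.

row1: w_G1=25/96 w_G3=25/96 w_R=25/96
row2: w_G1=71/96 w_G3=-25/96 w_R=0
total: w_G1=1 w_G3=0 w_R=25/96
asked value: 25/96

topology: planetary set — G1 25T / G2 23T / G3 71T, arm = carrier (Willis)
row 1 (train locked, turned with arm): all members turn x
row 2: sun turns y, ring = −(25/71)·y, arm 0
boundary: total ω_ring = x − (25/71)·y = 0 and total ω_sun = x + y = 1  ⇒  y = 71/96, x = 25/96
row 2 ring = −(25/71)·71/96 = -25/96
totals (row 1 + row 2): sun 25/96 + 71/96 = 1, ring 25/96 + (-25/96) = 0, arm 25/96 + 0 = 25/96
asked cell (row1, ring) = 25/96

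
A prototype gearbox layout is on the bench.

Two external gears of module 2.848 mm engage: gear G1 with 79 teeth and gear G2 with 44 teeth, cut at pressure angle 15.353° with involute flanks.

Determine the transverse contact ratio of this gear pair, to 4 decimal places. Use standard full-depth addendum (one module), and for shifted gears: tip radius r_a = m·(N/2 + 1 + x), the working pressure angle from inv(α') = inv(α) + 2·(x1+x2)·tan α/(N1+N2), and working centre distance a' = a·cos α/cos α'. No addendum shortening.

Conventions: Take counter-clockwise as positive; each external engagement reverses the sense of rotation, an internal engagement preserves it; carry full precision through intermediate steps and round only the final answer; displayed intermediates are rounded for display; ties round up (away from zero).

single-mesh involute tooth geometry (79T engaging 44T at module 2.848)
base radii: r_b1 = 108.481346, r_b2 = 60.419990
tip radii: r_a1 = 115.344000, r_a2 = 65.504000
no profile shift: α' = α, a' = a
action lengths: √(r_a1²−r_b1²) = 39.192294, √(r_a2²−r_b2²) = 25.302150
base pitch p_b = π·m·cos α = 8.627954
CR = (39.192294 + 25.302150 − 175.152000·sin 15.35300°)/8.627954 = 2.100184
contact ratio ≈ 2.1002

2.1002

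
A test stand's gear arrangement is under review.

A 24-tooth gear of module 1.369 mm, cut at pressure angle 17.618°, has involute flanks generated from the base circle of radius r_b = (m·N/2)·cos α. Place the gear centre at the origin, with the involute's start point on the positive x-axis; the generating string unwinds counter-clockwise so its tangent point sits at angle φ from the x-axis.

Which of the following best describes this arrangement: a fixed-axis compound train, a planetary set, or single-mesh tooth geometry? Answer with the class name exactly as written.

class = single-mesh tooth geometry [base-circle involute, m = 1.369, 24T]
classification: single-mesh tooth geometry

single-mesh tooth geometry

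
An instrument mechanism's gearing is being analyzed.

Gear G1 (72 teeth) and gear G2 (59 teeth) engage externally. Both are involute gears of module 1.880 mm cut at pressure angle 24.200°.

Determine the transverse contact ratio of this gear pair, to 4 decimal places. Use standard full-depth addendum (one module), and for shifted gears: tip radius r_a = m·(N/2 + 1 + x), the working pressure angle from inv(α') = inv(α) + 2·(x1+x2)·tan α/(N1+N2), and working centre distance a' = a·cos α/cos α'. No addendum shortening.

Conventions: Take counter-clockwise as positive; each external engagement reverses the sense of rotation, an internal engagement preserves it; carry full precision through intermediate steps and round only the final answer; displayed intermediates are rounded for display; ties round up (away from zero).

1.5924

class = single-mesh tooth geometry [involute pair 72T × 59T, m = 1.880]
base radii: r_b1 = 61.732289, r_b2 = 50.586182
tip radii: r_a1 = 69.560000, r_a2 = 57.340000
no profile shift: α' = α, a' = a
action lengths: √(r_a1²−r_b1²) = 32.058042, √(r_a2²−r_b2²) = 26.998404
base pitch p_b = π·m·cos α = 5.387159
CR = (32.058042 + 26.998404 − 123.140000·sin 24.20000°)/5.387159 = 1.592402
contact ratio ≈ 1.5924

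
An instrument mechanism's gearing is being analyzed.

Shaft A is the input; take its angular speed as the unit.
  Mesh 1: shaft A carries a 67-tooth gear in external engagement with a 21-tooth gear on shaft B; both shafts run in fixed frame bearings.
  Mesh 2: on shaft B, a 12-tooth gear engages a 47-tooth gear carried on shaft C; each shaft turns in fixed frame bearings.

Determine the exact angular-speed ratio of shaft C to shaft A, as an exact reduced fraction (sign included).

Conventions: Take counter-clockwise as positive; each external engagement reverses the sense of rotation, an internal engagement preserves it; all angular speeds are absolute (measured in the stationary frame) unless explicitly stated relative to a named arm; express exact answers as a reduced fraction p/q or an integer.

class = fixed-axis compound train [2 meshes; 2 ratios multiply, 2 sense flips]
mesh 1 [67T→21T]: running ratio 67/21, sense −
mesh 2 [12T→47T]: running ratio 268/329, sense +
ω_out/ω_in = 268/329

268/329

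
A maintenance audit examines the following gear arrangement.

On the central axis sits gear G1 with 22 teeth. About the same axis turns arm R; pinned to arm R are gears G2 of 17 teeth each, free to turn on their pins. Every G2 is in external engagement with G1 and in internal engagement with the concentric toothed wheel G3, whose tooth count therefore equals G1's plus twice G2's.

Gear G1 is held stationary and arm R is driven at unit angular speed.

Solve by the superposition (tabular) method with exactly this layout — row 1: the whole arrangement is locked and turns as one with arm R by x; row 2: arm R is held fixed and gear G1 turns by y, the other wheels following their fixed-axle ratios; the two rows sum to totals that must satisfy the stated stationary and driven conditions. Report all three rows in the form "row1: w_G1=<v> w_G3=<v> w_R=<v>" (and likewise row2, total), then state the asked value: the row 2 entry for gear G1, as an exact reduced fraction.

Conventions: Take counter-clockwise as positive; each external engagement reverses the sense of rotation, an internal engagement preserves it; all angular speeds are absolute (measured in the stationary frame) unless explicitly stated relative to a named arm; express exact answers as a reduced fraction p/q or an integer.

recognized (axles ride arm R): planetary set, 22/17/56 teeth
row 1 (train locked, turned with arm): all members turn x
row 2 — arm fixed, fixed-axis ratios: sun y, ring −(22/56)·y, arm 0
boundary: total ω_sun = x + y = 0 and total ω_arm = x = 1  ⇒  y = -1, x = 1
row 2 ring = −(22/56)·(-1) = 11/28
totals (row 1 + row 2): sun 1 + (-1) = 0, ring 1 + 11/28 = 39/28, arm 1 + 0 = 1
asked cell (row2, sun) = -1

row1: w_G1=1 w_G3=1 w_R=1
row2: w_G1=-1 w_G3=11/28 w_R=0
total: w_G1=0 w_G3=39/28 w_R=1
asked value: -1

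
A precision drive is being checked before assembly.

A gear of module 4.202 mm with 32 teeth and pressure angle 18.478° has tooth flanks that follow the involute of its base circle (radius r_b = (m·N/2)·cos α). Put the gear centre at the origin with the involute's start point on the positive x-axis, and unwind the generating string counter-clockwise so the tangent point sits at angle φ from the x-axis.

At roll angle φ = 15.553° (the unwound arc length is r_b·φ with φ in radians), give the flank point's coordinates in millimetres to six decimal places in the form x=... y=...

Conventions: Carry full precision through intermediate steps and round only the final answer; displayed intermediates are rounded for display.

class = single-mesh tooth geometry [base-circle involute, m = 4.202, 32T]
pitch radius r_p = m·N/2 = 4.202·32/2 = 67.232000
base radius r_b = r_p·cos α = 67.232000·cos 18.478° = 63.765883
roll angle φ = 15.553° = 0.27145106 rad
x = r_b·(cos φ + φ·sin φ) = 66.072098
y = r_b·(sin φ − φ·cos φ) = 0.422025

x=66.072098 y=0.422025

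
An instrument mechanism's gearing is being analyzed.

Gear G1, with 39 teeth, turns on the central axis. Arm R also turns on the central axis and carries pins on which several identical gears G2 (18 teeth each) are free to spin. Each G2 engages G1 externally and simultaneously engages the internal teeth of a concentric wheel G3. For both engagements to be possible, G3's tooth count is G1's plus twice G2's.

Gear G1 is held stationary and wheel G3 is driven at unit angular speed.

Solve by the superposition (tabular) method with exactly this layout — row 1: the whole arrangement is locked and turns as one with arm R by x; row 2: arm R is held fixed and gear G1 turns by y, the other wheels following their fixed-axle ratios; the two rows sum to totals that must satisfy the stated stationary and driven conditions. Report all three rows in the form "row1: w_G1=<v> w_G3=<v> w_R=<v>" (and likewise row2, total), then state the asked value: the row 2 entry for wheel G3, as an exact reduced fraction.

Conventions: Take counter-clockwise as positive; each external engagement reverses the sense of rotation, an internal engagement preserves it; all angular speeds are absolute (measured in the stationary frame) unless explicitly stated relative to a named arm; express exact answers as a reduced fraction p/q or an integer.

row1: w_G1=25/38 w_G3=25/38 w_R=25/38
row2: w_G1=-25/38 w_G3=13/38 w_R=0
total: w_G1=0 w_G3=1 w_R=25/38
asked value: 13/38

topology: planetary set — G1 39T / G2 18T / G3 75T, arm = carrier (Willis)
superposition row 1 [locked train]: every member turns x
row 2 — arm fixed, fixed-axis ratios: sun y, ring −(39/75)·y, arm 0
boundary: total ω_sun = x + y = 0 and total ω_ring = x − (39/75)·y = 1  ⇒  y = -25/38, x = 25/38
row 2 ring = −(39/75)·(-25/38) = 13/38
totals (row 1 + row 2): sun 25/38 + (-25/38) = 0, ring 25/38 + 13/38 = 1, arm 25/38 + 0 = 25/38
asked cell (row2, ring) = 13/38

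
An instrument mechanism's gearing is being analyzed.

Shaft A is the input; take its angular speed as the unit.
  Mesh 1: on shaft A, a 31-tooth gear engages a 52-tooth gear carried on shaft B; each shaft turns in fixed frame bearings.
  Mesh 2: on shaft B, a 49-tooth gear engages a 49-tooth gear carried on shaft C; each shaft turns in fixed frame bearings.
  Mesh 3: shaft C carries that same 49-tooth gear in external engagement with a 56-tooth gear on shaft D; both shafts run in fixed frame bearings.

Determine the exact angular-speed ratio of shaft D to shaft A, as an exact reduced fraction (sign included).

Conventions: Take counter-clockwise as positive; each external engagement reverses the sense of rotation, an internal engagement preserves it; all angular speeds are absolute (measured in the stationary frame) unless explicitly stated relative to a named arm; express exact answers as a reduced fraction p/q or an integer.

class = fixed-axis compound train [3 meshes; 3 ratios multiply, 3 sense flips]
mesh 1 [31T→52T]: running ratio 31/52, sense −
mesh 2 [49T→49T]: running ratio 31/52, sense +
mesh 3 [49T→56T]: running ratio 217/416, sense −
ω_out/ω_in = -217/416

-217/416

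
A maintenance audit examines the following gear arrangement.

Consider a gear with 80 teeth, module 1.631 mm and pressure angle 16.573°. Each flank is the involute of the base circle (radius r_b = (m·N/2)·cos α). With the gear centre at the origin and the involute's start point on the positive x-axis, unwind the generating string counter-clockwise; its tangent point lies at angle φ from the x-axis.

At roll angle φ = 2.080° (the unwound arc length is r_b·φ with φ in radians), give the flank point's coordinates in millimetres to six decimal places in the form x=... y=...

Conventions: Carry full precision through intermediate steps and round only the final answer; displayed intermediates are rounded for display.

x=62.570931 y=0.000997

recognized (one wheel, involute flank): single-mesh tooth geometry, m = 1.631, N = 80
pitch radius r_p = m·N/2 = 1.631·80/2 = 65.240000
base radius r_b = r_p·cos α = 65.240000·cos 16.573° = 62.529741
roll angle φ = 2.080° = 0.03630285 rad
x = r_b·(cos φ + φ·sin φ) = 62.570931
y = r_b·(sin φ − φ·cos φ) = 0.000997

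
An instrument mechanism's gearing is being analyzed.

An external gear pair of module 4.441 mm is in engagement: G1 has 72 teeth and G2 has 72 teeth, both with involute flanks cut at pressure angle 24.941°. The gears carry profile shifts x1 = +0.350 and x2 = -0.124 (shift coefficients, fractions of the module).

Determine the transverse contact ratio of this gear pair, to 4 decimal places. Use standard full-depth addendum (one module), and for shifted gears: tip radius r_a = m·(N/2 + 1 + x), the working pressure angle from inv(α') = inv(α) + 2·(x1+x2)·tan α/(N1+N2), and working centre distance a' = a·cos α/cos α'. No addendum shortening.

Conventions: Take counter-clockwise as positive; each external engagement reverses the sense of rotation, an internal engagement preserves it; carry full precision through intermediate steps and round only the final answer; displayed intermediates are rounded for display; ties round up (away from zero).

class = single-mesh tooth geometry [involute pair 72T × 72T, m = 4.441]
base radii: r_b1 = 144.966363, r_b2 = 144.966363
tip radii: r_a1 = 165.871350, r_a2 = 163.766316
inv(α') = inv(24.941°) + 2·(+0.350-0.124)·tan α/(72+72) = 0.03121179  ⇒  α' = 25.32107°
a' = a·cos α / cos α' = 319.7520·cos 24.941°/cos 25.32107° = 320.748542
action lengths: √(r_a1²−r_b1²) = 80.610535, √(r_a2²−r_b2²) = 76.185037
base pitch p_b = π·m·cos α = 12.650702
CR = (80.610535 + 76.185037 − 320.748542·sin 25.32107°)/12.650702 = 1.550469
contact ratio ≈ 1.5505

1.5505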